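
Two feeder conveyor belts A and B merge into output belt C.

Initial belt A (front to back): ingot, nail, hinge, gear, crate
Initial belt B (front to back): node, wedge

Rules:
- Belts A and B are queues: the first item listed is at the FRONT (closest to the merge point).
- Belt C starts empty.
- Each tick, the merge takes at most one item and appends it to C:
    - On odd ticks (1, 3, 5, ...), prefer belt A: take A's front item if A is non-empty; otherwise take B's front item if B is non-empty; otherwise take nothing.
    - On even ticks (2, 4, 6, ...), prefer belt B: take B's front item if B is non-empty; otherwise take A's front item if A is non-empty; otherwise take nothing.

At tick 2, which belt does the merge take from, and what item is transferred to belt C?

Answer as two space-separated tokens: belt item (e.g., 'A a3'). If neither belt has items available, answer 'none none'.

Tick 1: prefer A, take ingot from A; A=[nail,hinge,gear,crate] B=[node,wedge] C=[ingot]
Tick 2: prefer B, take node from B; A=[nail,hinge,gear,crate] B=[wedge] C=[ingot,node]

Answer: B node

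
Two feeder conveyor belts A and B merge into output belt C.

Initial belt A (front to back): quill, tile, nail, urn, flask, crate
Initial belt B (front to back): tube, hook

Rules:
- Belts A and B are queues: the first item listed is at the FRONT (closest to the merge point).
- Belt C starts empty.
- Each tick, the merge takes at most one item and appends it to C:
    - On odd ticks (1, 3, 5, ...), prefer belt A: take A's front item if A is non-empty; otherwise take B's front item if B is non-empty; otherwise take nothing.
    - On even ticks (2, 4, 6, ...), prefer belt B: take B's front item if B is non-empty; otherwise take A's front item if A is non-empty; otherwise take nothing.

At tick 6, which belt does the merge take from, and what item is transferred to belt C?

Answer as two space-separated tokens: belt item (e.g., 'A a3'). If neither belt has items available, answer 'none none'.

Tick 1: prefer A, take quill from A; A=[tile,nail,urn,flask,crate] B=[tube,hook] C=[quill]
Tick 2: prefer B, take tube from B; A=[tile,nail,urn,flask,crate] B=[hook] C=[quill,tube]
Tick 3: prefer A, take tile from A; A=[nail,urn,flask,crate] B=[hook] C=[quill,tube,tile]
Tick 4: prefer B, take hook from B; A=[nail,urn,flask,crate] B=[-] C=[quill,tube,tile,hook]
Tick 5: prefer A, take nail from A; A=[urn,flask,crate] B=[-] C=[quill,tube,tile,hook,nail]
Tick 6: prefer B, take urn from A; A=[flask,crate] B=[-] C=[quill,tube,tile,hook,nail,urn]

Answer: A urn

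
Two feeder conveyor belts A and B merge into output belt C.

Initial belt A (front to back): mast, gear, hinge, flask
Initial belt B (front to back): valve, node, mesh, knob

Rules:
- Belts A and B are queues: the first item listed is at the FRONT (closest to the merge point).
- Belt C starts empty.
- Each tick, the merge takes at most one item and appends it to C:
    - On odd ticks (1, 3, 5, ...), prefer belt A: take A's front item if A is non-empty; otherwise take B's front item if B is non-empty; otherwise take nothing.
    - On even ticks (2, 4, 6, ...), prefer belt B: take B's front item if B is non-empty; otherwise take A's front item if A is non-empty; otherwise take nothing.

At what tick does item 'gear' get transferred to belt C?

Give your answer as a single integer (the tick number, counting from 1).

Answer: 3

Derivation:
Tick 1: prefer A, take mast from A; A=[gear,hinge,flask] B=[valve,node,mesh,knob] C=[mast]
Tick 2: prefer B, take valve from B; A=[gear,hinge,flask] B=[node,mesh,knob] C=[mast,valve]
Tick 3: prefer A, take gear from A; A=[hinge,flask] B=[node,mesh,knob] C=[mast,valve,gear]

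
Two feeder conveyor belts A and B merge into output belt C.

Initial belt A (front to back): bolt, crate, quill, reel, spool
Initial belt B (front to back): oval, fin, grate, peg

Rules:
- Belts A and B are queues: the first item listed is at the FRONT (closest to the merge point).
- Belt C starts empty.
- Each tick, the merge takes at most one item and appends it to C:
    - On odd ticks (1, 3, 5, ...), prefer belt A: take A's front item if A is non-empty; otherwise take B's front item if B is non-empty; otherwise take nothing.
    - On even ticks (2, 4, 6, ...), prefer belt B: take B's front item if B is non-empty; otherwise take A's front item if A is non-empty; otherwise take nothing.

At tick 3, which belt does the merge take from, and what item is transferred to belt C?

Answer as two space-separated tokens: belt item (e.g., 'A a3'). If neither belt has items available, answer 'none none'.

Answer: A crate

Derivation:
Tick 1: prefer A, take bolt from A; A=[crate,quill,reel,spool] B=[oval,fin,grate,peg] C=[bolt]
Tick 2: prefer B, take oval from B; A=[crate,quill,reel,spool] B=[fin,grate,peg] C=[bolt,oval]
Tick 3: prefer A, take crate from A; A=[quill,reel,spool] B=[fin,grate,peg] C=[bolt,oval,crate]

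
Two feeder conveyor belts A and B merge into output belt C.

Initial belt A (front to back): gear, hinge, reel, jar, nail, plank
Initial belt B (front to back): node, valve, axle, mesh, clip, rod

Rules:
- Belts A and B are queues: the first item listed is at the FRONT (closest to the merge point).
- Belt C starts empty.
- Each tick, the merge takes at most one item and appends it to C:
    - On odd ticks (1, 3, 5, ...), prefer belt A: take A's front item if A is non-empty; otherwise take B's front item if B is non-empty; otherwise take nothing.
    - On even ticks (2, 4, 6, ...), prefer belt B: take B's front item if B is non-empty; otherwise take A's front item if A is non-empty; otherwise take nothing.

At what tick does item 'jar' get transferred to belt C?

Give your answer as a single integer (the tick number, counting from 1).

Answer: 7

Derivation:
Tick 1: prefer A, take gear from A; A=[hinge,reel,jar,nail,plank] B=[node,valve,axle,mesh,clip,rod] C=[gear]
Tick 2: prefer B, take node from B; A=[hinge,reel,jar,nail,plank] B=[valve,axle,mesh,clip,rod] C=[gear,node]
Tick 3: prefer A, take hinge from A; A=[reel,jar,nail,plank] B=[valve,axle,mesh,clip,rod] C=[gear,node,hinge]
Tick 4: prefer B, take valve from B; A=[reel,jar,nail,plank] B=[axle,mesh,clip,rod] C=[gear,node,hinge,valve]
Tick 5: prefer A, take reel from A; A=[jar,nail,plank] B=[axle,mesh,clip,rod] C=[gear,node,hinge,valve,reel]
Tick 6: prefer B, take axle from B; A=[jar,nail,plank] B=[mesh,clip,rod] C=[gear,node,hinge,valve,reel,axle]
Tick 7: prefer A, take jar from A; A=[nail,plank] B=[mesh,clip,rod] C=[gear,node,hinge,valve,reel,axle,jar]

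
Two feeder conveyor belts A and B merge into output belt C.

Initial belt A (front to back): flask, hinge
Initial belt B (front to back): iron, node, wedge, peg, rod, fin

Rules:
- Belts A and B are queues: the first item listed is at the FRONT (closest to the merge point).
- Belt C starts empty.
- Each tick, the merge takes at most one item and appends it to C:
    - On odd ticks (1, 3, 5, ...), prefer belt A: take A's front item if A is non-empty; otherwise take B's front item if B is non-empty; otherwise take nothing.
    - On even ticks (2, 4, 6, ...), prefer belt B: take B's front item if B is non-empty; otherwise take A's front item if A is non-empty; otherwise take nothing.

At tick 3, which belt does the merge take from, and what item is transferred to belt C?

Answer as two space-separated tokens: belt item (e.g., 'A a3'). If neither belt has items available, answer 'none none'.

Answer: A hinge

Derivation:
Tick 1: prefer A, take flask from A; A=[hinge] B=[iron,node,wedge,peg,rod,fin] C=[flask]
Tick 2: prefer B, take iron from B; A=[hinge] B=[node,wedge,peg,rod,fin] C=[flask,iron]
Tick 3: prefer A, take hinge from A; A=[-] B=[node,wedge,peg,rod,fin] C=[flask,iron,hinge]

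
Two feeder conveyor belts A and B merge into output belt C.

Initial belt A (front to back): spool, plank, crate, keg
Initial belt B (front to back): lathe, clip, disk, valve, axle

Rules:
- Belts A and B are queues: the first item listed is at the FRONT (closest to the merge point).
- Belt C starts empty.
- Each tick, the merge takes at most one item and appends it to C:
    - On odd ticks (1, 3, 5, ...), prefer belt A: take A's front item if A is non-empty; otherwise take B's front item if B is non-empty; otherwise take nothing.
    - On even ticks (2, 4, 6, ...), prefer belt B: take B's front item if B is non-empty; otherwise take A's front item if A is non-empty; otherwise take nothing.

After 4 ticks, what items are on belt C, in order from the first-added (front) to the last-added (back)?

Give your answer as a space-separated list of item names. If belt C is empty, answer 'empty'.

Answer: spool lathe plank clip

Derivation:
Tick 1: prefer A, take spool from A; A=[plank,crate,keg] B=[lathe,clip,disk,valve,axle] C=[spool]
Tick 2: prefer B, take lathe from B; A=[plank,crate,keg] B=[clip,disk,valve,axle] C=[spool,lathe]
Tick 3: prefer A, take plank from A; A=[crate,keg] B=[clip,disk,valve,axle] C=[spool,lathe,plank]
Tick 4: prefer B, take clip from B; A=[crate,keg] B=[disk,valve,axle] C=[spool,lathe,plank,clip]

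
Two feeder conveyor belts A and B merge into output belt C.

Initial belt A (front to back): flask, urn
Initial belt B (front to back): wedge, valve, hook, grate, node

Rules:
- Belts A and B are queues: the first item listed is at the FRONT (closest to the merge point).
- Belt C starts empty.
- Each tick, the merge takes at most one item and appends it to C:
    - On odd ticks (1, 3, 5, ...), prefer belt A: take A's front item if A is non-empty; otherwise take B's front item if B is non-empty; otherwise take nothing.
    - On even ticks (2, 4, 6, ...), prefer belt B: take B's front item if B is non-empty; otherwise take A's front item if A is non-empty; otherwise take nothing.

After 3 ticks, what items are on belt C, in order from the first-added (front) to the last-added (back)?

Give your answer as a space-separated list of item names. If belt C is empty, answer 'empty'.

Tick 1: prefer A, take flask from A; A=[urn] B=[wedge,valve,hook,grate,node] C=[flask]
Tick 2: prefer B, take wedge from B; A=[urn] B=[valve,hook,grate,node] C=[flask,wedge]
Tick 3: prefer A, take urn from A; A=[-] B=[valve,hook,grate,node] C=[flask,wedge,urn]

Answer: flask wedge urn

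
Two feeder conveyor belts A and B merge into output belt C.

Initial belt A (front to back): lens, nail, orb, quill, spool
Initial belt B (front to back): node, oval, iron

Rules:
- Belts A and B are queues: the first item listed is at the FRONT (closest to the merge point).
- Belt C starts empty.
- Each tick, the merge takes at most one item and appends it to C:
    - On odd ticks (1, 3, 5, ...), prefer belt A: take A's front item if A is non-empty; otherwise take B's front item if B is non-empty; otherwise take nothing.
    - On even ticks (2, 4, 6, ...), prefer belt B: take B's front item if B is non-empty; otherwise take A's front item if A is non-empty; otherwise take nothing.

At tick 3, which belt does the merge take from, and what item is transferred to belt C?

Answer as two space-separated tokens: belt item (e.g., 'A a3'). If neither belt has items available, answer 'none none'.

Answer: A nail

Derivation:
Tick 1: prefer A, take lens from A; A=[nail,orb,quill,spool] B=[node,oval,iron] C=[lens]
Tick 2: prefer B, take node from B; A=[nail,orb,quill,spool] B=[oval,iron] C=[lens,node]
Tick 3: prefer A, take nail from A; A=[orb,quill,spool] B=[oval,iron] C=[lens,node,nail]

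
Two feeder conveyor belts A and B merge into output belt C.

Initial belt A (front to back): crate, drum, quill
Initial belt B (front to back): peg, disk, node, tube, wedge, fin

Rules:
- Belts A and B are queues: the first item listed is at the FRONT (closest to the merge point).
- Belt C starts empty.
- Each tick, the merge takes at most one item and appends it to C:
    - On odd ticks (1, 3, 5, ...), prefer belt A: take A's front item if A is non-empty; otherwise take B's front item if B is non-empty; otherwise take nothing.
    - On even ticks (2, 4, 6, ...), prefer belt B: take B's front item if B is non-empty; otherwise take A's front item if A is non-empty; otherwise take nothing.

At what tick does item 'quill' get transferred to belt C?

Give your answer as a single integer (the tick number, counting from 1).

Tick 1: prefer A, take crate from A; A=[drum,quill] B=[peg,disk,node,tube,wedge,fin] C=[crate]
Tick 2: prefer B, take peg from B; A=[drum,quill] B=[disk,node,tube,wedge,fin] C=[crate,peg]
Tick 3: prefer A, take drum from A; A=[quill] B=[disk,node,tube,wedge,fin] C=[crate,peg,drum]
Tick 4: prefer B, take disk from B; A=[quill] B=[node,tube,wedge,fin] C=[crate,peg,drum,disk]
Tick 5: prefer A, take quill from A; A=[-] B=[node,tube,wedge,fin] C=[crate,peg,drum,disk,quill]

Answer: 5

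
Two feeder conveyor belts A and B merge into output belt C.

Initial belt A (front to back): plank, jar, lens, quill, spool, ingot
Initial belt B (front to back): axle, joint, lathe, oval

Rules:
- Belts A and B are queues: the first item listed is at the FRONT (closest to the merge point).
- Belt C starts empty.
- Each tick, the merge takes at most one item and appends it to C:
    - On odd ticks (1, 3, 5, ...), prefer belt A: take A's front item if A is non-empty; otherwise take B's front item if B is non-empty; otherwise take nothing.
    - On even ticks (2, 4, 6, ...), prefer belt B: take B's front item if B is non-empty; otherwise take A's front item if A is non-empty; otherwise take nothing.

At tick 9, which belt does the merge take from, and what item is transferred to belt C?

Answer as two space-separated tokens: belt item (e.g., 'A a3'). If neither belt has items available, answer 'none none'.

Answer: A spool

Derivation:
Tick 1: prefer A, take plank from A; A=[jar,lens,quill,spool,ingot] B=[axle,joint,lathe,oval] C=[plank]
Tick 2: prefer B, take axle from B; A=[jar,lens,quill,spool,ingot] B=[joint,lathe,oval] C=[plank,axle]
Tick 3: prefer A, take jar from A; A=[lens,quill,spool,ingot] B=[joint,lathe,oval] C=[plank,axle,jar]
Tick 4: prefer B, take joint from B; A=[lens,quill,spool,ingot] B=[lathe,oval] C=[plank,axle,jar,joint]
Tick 5: prefer A, take lens from A; A=[quill,spool,ingot] B=[lathe,oval] C=[plank,axle,jar,joint,lens]
Tick 6: prefer B, take lathe from B; A=[quill,spool,ingot] B=[oval] C=[plank,axle,jar,joint,lens,lathe]
Tick 7: prefer A, take quill from A; A=[spool,ingot] B=[oval] C=[plank,axle,jar,joint,lens,lathe,quill]
Tick 8: prefer B, take oval from B; A=[spool,ingot] B=[-] C=[plank,axle,jar,joint,lens,lathe,quill,oval]
Tick 9: prefer A, take spool from A; A=[ingot] B=[-] C=[plank,axle,jar,joint,lens,lathe,quill,oval,spool]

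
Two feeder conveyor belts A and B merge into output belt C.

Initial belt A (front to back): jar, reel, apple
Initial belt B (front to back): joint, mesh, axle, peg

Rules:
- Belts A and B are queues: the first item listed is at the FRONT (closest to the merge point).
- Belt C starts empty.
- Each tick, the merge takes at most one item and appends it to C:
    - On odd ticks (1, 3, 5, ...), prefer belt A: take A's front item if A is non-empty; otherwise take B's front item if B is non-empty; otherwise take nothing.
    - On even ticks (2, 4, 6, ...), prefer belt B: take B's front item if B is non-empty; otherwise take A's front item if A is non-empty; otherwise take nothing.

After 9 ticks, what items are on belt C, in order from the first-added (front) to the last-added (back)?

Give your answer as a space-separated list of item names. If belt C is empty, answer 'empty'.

Tick 1: prefer A, take jar from A; A=[reel,apple] B=[joint,mesh,axle,peg] C=[jar]
Tick 2: prefer B, take joint from B; A=[reel,apple] B=[mesh,axle,peg] C=[jar,joint]
Tick 3: prefer A, take reel from A; A=[apple] B=[mesh,axle,peg] C=[jar,joint,reel]
Tick 4: prefer B, take mesh from B; A=[apple] B=[axle,peg] C=[jar,joint,reel,mesh]
Tick 5: prefer A, take apple from A; A=[-] B=[axle,peg] C=[jar,joint,reel,mesh,apple]
Tick 6: prefer B, take axle from B; A=[-] B=[peg] C=[jar,joint,reel,mesh,apple,axle]
Tick 7: prefer A, take peg from B; A=[-] B=[-] C=[jar,joint,reel,mesh,apple,axle,peg]
Tick 8: prefer B, both empty, nothing taken; A=[-] B=[-] C=[jar,joint,reel,mesh,apple,axle,peg]
Tick 9: prefer A, both empty, nothing taken; A=[-] B=[-] C=[jar,joint,reel,mesh,apple,axle,peg]

Answer: jar joint reel mesh apple axle peg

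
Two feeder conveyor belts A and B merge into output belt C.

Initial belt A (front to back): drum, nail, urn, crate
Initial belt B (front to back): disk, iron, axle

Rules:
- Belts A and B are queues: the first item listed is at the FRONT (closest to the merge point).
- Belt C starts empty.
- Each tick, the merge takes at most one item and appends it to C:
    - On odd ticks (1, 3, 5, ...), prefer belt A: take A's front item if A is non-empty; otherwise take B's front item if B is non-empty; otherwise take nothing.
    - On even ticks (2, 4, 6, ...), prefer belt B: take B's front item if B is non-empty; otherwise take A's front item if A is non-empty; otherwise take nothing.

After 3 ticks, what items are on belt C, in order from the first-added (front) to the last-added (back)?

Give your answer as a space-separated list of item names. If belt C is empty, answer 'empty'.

Tick 1: prefer A, take drum from A; A=[nail,urn,crate] B=[disk,iron,axle] C=[drum]
Tick 2: prefer B, take disk from B; A=[nail,urn,crate] B=[iron,axle] C=[drum,disk]
Tick 3: prefer A, take nail from A; A=[urn,crate] B=[iron,axle] C=[drum,disk,nail]

Answer: drum disk nail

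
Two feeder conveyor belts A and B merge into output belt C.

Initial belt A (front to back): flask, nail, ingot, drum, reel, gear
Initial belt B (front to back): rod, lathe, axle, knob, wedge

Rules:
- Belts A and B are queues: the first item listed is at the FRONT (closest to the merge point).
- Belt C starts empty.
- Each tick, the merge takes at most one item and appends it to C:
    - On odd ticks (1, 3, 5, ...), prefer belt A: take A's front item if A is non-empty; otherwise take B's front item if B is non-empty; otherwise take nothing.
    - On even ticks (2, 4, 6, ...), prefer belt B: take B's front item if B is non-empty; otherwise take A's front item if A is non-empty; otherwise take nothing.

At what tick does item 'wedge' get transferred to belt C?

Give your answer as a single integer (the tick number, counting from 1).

Tick 1: prefer A, take flask from A; A=[nail,ingot,drum,reel,gear] B=[rod,lathe,axle,knob,wedge] C=[flask]
Tick 2: prefer B, take rod from B; A=[nail,ingot,drum,reel,gear] B=[lathe,axle,knob,wedge] C=[flask,rod]
Tick 3: prefer A, take nail from A; A=[ingot,drum,reel,gear] B=[lathe,axle,knob,wedge] C=[flask,rod,nail]
Tick 4: prefer B, take lathe from B; A=[ingot,drum,reel,gear] B=[axle,knob,wedge] C=[flask,rod,nail,lathe]
Tick 5: prefer A, take ingot from A; A=[drum,reel,gear] B=[axle,knob,wedge] C=[flask,rod,nail,lathe,ingot]
Tick 6: prefer B, take axle from B; A=[drum,reel,gear] B=[knob,wedge] C=[flask,rod,nail,lathe,ingot,axle]
Tick 7: prefer A, take drum from A; A=[reel,gear] B=[knob,wedge] C=[flask,rod,nail,lathe,ingot,axle,drum]
Tick 8: prefer B, take knob from B; A=[reel,gear] B=[wedge] C=[flask,rod,nail,lathe,ingot,axle,drum,knob]
Tick 9: prefer A, take reel from A; A=[gear] B=[wedge] C=[flask,rod,nail,lathe,ingot,axle,drum,knob,reel]
Tick 10: prefer B, take wedge from B; A=[gear] B=[-] C=[flask,rod,nail,lathe,ingot,axle,drum,knob,reel,wedge]

Answer: 10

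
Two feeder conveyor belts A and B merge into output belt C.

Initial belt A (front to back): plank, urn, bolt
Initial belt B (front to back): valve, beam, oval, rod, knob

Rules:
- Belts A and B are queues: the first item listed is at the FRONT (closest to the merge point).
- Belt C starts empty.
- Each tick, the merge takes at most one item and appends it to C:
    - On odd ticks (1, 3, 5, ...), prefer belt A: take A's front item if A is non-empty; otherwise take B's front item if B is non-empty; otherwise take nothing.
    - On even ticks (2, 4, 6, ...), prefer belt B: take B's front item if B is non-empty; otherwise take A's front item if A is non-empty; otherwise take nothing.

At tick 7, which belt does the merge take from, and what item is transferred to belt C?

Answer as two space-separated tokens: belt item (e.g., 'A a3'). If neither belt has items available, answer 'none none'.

Answer: B rod

Derivation:
Tick 1: prefer A, take plank from A; A=[urn,bolt] B=[valve,beam,oval,rod,knob] C=[plank]
Tick 2: prefer B, take valve from B; A=[urn,bolt] B=[beam,oval,rod,knob] C=[plank,valve]
Tick 3: prefer A, take urn from A; A=[bolt] B=[beam,oval,rod,knob] C=[plank,valve,urn]
Tick 4: prefer B, take beam from B; A=[bolt] B=[oval,rod,knob] C=[plank,valve,urn,beam]
Tick 5: prefer A, take bolt from A; A=[-] B=[oval,rod,knob] C=[plank,valve,urn,beam,bolt]
Tick 6: prefer B, take oval from B; A=[-] B=[rod,knob] C=[plank,valve,urn,beam,bolt,oval]
Tick 7: prefer A, take rod from B; A=[-] B=[knob] C=[plank,valve,urn,beam,bolt,oval,rod]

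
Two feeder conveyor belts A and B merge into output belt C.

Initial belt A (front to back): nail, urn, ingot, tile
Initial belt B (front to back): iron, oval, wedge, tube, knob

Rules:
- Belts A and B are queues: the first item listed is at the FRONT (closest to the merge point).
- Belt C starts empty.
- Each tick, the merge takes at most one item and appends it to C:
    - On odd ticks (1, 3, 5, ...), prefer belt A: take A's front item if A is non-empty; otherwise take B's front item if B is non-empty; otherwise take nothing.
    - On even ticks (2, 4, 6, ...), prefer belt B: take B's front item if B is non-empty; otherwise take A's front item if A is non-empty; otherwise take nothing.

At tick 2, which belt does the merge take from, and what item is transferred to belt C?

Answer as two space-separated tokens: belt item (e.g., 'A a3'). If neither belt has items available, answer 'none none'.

Answer: B iron

Derivation:
Tick 1: prefer A, take nail from A; A=[urn,ingot,tile] B=[iron,oval,wedge,tube,knob] C=[nail]
Tick 2: prefer B, take iron from B; A=[urn,ingot,tile] B=[oval,wedge,tube,knob] C=[nail,iron]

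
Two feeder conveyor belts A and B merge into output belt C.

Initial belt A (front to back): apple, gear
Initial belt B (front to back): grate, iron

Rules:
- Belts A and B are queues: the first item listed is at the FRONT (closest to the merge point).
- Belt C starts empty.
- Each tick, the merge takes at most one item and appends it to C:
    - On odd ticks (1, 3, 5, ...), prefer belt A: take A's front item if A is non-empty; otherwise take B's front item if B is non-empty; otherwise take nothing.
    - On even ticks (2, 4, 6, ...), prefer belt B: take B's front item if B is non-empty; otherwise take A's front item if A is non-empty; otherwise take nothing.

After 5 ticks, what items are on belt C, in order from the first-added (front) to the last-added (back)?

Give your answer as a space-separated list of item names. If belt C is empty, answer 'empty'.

Answer: apple grate gear iron

Derivation:
Tick 1: prefer A, take apple from A; A=[gear] B=[grate,iron] C=[apple]
Tick 2: prefer B, take grate from B; A=[gear] B=[iron] C=[apple,grate]
Tick 3: prefer A, take gear from A; A=[-] B=[iron] C=[apple,grate,gear]
Tick 4: prefer B, take iron from B; A=[-] B=[-] C=[apple,grate,gear,iron]
Tick 5: prefer A, both empty, nothing taken; A=[-] B=[-] C=[apple,grate,gear,iron]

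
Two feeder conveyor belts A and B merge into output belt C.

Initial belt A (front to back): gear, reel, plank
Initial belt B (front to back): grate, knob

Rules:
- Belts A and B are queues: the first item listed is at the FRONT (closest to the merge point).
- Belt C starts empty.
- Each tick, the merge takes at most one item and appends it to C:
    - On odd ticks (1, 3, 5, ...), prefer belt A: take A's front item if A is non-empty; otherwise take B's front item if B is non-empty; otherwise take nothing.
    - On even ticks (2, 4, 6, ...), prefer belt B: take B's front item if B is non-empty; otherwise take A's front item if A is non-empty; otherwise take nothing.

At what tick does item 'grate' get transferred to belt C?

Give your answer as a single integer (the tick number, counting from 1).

Tick 1: prefer A, take gear from A; A=[reel,plank] B=[grate,knob] C=[gear]
Tick 2: prefer B, take grate from B; A=[reel,plank] B=[knob] C=[gear,grate]

Answer: 2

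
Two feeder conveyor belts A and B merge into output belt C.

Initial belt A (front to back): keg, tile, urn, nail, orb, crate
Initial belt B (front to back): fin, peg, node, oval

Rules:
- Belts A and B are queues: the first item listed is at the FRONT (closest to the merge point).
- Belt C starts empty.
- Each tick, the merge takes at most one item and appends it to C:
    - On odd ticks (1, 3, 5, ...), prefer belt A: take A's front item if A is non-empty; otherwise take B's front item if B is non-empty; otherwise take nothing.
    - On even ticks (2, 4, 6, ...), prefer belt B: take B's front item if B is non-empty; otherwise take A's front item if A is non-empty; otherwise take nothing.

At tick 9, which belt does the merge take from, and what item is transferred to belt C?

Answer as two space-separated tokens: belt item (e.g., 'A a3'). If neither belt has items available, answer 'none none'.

Tick 1: prefer A, take keg from A; A=[tile,urn,nail,orb,crate] B=[fin,peg,node,oval] C=[keg]
Tick 2: prefer B, take fin from B; A=[tile,urn,nail,orb,crate] B=[peg,node,oval] C=[keg,fin]
Tick 3: prefer A, take tile from A; A=[urn,nail,orb,crate] B=[peg,node,oval] C=[keg,fin,tile]
Tick 4: prefer B, take peg from B; A=[urn,nail,orb,crate] B=[node,oval] C=[keg,fin,tile,peg]
Tick 5: prefer A, take urn from A; A=[nail,orb,crate] B=[node,oval] C=[keg,fin,tile,peg,urn]
Tick 6: prefer B, take node from B; A=[nail,orb,crate] B=[oval] C=[keg,fin,tile,peg,urn,node]
Tick 7: prefer A, take nail from A; A=[orb,crate] B=[oval] C=[keg,fin,tile,peg,urn,node,nail]
Tick 8: prefer B, take oval from B; A=[orb,crate] B=[-] C=[keg,fin,tile,peg,urn,node,nail,oval]
Tick 9: prefer A, take orb from A; A=[crate] B=[-] C=[keg,fin,tile,peg,urn,node,nail,oval,orb]

Answer: A orb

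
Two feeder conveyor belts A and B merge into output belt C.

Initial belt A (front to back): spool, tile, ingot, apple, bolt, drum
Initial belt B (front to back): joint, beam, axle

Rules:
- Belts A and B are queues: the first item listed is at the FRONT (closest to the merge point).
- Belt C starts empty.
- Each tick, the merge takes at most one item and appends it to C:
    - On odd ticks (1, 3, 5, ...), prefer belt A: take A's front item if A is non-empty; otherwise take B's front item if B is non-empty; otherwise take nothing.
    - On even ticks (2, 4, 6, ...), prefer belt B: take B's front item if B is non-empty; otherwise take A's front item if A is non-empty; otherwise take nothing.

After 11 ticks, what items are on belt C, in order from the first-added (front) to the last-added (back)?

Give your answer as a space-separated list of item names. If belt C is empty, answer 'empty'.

Answer: spool joint tile beam ingot axle apple bolt drum

Derivation:
Tick 1: prefer A, take spool from A; A=[tile,ingot,apple,bolt,drum] B=[joint,beam,axle] C=[spool]
Tick 2: prefer B, take joint from B; A=[tile,ingot,apple,bolt,drum] B=[beam,axle] C=[spool,joint]
Tick 3: prefer A, take tile from A; A=[ingot,apple,bolt,drum] B=[beam,axle] C=[spool,joint,tile]
Tick 4: prefer B, take beam from B; A=[ingot,apple,bolt,drum] B=[axle] C=[spool,joint,tile,beam]
Tick 5: prefer A, take ingot from A; A=[apple,bolt,drum] B=[axle] C=[spool,joint,tile,beam,ingot]
Tick 6: prefer B, take axle from B; A=[apple,bolt,drum] B=[-] C=[spool,joint,tile,beam,ingot,axle]
Tick 7: prefer A, take apple from A; A=[bolt,drum] B=[-] C=[spool,joint,tile,beam,ingot,axle,apple]
Tick 8: prefer B, take bolt from A; A=[drum] B=[-] C=[spool,joint,tile,beam,ingot,axle,apple,bolt]
Tick 9: prefer A, take drum from A; A=[-] B=[-] C=[spool,joint,tile,beam,ingot,axle,apple,bolt,drum]
Tick 10: prefer B, both empty, nothing taken; A=[-] B=[-] C=[spool,joint,tile,beam,ingot,axle,apple,bolt,drum]
Tick 11: prefer A, both empty, nothing taken; A=[-] B=[-] C=[spool,joint,tile,beam,ingot,axle,apple,bolt,drum]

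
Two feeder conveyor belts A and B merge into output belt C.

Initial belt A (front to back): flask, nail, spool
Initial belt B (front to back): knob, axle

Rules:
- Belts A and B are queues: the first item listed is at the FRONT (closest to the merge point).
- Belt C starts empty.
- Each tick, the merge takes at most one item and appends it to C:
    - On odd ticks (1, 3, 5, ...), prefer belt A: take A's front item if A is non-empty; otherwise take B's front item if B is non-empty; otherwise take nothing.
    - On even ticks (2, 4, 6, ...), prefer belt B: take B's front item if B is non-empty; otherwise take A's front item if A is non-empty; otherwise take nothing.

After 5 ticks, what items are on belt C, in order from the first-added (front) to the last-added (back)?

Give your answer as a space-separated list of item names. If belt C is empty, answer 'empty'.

Answer: flask knob nail axle spool

Derivation:
Tick 1: prefer A, take flask from A; A=[nail,spool] B=[knob,axle] C=[flask]
Tick 2: prefer B, take knob from B; A=[nail,spool] B=[axle] C=[flask,knob]
Tick 3: prefer A, take nail from A; A=[spool] B=[axle] C=[flask,knob,nail]
Tick 4: prefer B, take axle from B; A=[spool] B=[-] C=[flask,knob,nail,axle]
Tick 5: prefer A, take spool from A; A=[-] B=[-] C=[flask,knob,nail,axle,spool]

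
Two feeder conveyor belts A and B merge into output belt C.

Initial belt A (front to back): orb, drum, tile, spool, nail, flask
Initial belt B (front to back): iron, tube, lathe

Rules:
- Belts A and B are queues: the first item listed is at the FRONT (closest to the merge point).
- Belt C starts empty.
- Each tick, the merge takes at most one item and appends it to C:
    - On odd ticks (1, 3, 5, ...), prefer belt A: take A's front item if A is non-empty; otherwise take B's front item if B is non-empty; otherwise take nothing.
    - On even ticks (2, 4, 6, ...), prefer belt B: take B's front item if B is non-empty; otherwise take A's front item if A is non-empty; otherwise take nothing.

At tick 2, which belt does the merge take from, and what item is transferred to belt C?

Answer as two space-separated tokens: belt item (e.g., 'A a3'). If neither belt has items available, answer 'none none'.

Answer: B iron

Derivation:
Tick 1: prefer A, take orb from A; A=[drum,tile,spool,nail,flask] B=[iron,tube,lathe] C=[orb]
Tick 2: prefer B, take iron from B; A=[drum,tile,spool,nail,flask] B=[tube,lathe] C=[orb,iron]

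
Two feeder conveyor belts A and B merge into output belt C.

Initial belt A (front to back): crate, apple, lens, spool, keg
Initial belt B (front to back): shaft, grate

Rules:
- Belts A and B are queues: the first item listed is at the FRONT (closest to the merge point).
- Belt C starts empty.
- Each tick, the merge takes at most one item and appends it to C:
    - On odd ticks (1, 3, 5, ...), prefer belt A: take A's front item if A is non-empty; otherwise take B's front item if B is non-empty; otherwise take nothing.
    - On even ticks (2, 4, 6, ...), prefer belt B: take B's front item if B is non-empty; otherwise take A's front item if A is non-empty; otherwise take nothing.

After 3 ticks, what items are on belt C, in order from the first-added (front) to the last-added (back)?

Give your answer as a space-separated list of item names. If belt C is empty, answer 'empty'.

Answer: crate shaft apple

Derivation:
Tick 1: prefer A, take crate from A; A=[apple,lens,spool,keg] B=[shaft,grate] C=[crate]
Tick 2: prefer B, take shaft from B; A=[apple,lens,spool,keg] B=[grate] C=[crate,shaft]
Tick 3: prefer A, take apple from A; A=[lens,spool,keg] B=[grate] C=[crate,shaft,apple]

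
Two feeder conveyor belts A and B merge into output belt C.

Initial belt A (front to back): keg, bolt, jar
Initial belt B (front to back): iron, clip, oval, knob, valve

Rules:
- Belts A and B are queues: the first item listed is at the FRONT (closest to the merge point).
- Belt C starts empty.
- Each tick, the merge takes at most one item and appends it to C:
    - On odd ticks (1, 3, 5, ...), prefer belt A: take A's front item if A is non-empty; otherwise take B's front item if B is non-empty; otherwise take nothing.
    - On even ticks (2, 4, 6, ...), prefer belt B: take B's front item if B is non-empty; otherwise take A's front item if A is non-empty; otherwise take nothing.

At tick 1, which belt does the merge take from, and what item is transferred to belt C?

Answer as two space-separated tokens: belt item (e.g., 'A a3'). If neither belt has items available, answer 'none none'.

Tick 1: prefer A, take keg from A; A=[bolt,jar] B=[iron,clip,oval,knob,valve] C=[keg]

Answer: A keg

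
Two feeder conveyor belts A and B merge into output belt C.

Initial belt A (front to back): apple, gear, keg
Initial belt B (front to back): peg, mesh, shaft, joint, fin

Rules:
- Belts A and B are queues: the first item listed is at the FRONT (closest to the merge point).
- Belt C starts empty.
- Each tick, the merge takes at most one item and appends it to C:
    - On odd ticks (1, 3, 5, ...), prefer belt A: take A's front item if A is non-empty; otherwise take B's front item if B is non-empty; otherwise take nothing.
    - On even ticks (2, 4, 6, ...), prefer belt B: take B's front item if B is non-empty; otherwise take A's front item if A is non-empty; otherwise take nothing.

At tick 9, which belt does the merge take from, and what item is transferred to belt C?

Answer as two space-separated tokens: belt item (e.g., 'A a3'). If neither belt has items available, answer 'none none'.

Answer: none none

Derivation:
Tick 1: prefer A, take apple from A; A=[gear,keg] B=[peg,mesh,shaft,joint,fin] C=[apple]
Tick 2: prefer B, take peg from B; A=[gear,keg] B=[mesh,shaft,joint,fin] C=[apple,peg]
Tick 3: prefer A, take gear from A; A=[keg] B=[mesh,shaft,joint,fin] C=[apple,peg,gear]
Tick 4: prefer B, take mesh from B; A=[keg] B=[shaft,joint,fin] C=[apple,peg,gear,mesh]
Tick 5: prefer A, take keg from A; A=[-] B=[shaft,joint,fin] C=[apple,peg,gear,mesh,keg]
Tick 6: prefer B, take shaft from B; A=[-] B=[joint,fin] C=[apple,peg,gear,mesh,keg,shaft]
Tick 7: prefer A, take joint from B; A=[-] B=[fin] C=[apple,peg,gear,mesh,keg,shaft,joint]
Tick 8: prefer B, take fin from B; A=[-] B=[-] C=[apple,peg,gear,mesh,keg,shaft,joint,fin]
Tick 9: prefer A, both empty, nothing taken; A=[-] B=[-] C=[apple,peg,gear,mesh,keg,shaft,joint,fin]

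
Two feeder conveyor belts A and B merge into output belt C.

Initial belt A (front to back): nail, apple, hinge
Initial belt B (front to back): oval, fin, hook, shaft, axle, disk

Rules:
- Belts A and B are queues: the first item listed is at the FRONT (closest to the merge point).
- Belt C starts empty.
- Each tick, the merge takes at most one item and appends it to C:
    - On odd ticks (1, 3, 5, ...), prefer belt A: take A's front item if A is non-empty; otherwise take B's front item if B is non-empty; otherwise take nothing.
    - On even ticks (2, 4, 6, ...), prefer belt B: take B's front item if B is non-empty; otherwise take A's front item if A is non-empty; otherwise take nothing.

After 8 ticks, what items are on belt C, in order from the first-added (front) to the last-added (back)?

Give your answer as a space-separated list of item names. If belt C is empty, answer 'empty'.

Answer: nail oval apple fin hinge hook shaft axle

Derivation:
Tick 1: prefer A, take nail from A; A=[apple,hinge] B=[oval,fin,hook,shaft,axle,disk] C=[nail]
Tick 2: prefer B, take oval from B; A=[apple,hinge] B=[fin,hook,shaft,axle,disk] C=[nail,oval]
Tick 3: prefer A, take apple from A; A=[hinge] B=[fin,hook,shaft,axle,disk] C=[nail,oval,apple]
Tick 4: prefer B, take fin from B; A=[hinge] B=[hook,shaft,axle,disk] C=[nail,oval,apple,fin]
Tick 5: prefer A, take hinge from A; A=[-] B=[hook,shaft,axle,disk] C=[nail,oval,apple,fin,hinge]
Tick 6: prefer B, take hook from B; A=[-] B=[shaft,axle,disk] C=[nail,oval,apple,fin,hinge,hook]
Tick 7: prefer A, take shaft from B; A=[-] B=[axle,disk] C=[nail,oval,apple,fin,hinge,hook,shaft]
Tick 8: prefer B, take axle from B; A=[-] B=[disk] C=[nail,oval,apple,fin,hinge,hook,shaft,axle]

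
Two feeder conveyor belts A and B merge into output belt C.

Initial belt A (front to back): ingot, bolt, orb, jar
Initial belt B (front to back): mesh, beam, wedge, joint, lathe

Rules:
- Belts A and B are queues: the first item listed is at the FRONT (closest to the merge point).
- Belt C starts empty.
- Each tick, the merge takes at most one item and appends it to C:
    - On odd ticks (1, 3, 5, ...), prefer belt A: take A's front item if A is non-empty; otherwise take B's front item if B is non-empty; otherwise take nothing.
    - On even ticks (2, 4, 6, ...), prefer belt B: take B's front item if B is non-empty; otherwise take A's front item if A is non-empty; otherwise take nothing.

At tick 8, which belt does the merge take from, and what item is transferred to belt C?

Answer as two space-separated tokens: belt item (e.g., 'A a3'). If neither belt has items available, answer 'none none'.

Answer: B joint

Derivation:
Tick 1: prefer A, take ingot from A; A=[bolt,orb,jar] B=[mesh,beam,wedge,joint,lathe] C=[ingot]
Tick 2: prefer B, take mesh from B; A=[bolt,orb,jar] B=[beam,wedge,joint,lathe] C=[ingot,mesh]
Tick 3: prefer A, take bolt from A; A=[orb,jar] B=[beam,wedge,joint,lathe] C=[ingot,mesh,bolt]
Tick 4: prefer B, take beam from B; A=[orb,jar] B=[wedge,joint,lathe] C=[ingot,mesh,bolt,beam]
Tick 5: prefer A, take orb from A; A=[jar] B=[wedge,joint,lathe] C=[ingot,mesh,bolt,beam,orb]
Tick 6: prefer B, take wedge from B; A=[jar] B=[joint,lathe] C=[ingot,mesh,bolt,beam,orb,wedge]
Tick 7: prefer A, take jar from A; A=[-] B=[joint,lathe] C=[ingot,mesh,bolt,beam,orb,wedge,jar]
Tick 8: prefer B, take joint from B; A=[-] B=[lathe] C=[ingot,mesh,bolt,beam,orb,wedge,jar,joint]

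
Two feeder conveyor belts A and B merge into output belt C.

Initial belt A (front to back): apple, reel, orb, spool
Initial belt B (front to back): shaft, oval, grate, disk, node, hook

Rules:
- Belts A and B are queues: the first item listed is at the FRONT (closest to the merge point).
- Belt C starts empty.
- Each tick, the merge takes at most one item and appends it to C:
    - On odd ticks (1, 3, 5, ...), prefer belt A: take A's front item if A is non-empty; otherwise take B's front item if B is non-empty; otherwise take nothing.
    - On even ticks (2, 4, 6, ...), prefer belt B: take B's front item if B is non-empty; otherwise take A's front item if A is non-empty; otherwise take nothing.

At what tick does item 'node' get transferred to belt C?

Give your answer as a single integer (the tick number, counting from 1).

Answer: 9

Derivation:
Tick 1: prefer A, take apple from A; A=[reel,orb,spool] B=[shaft,oval,grate,disk,node,hook] C=[apple]
Tick 2: prefer B, take shaft from B; A=[reel,orb,spool] B=[oval,grate,disk,node,hook] C=[apple,shaft]
Tick 3: prefer A, take reel from A; A=[orb,spool] B=[oval,grate,disk,node,hook] C=[apple,shaft,reel]
Tick 4: prefer B, take oval from B; A=[orb,spool] B=[grate,disk,node,hook] C=[apple,shaft,reel,oval]
Tick 5: prefer A, take orb from A; A=[spool] B=[grate,disk,node,hook] C=[apple,shaft,reel,oval,orb]
Tick 6: prefer B, take grate from B; A=[spool] B=[disk,node,hook] C=[apple,shaft,reel,oval,orb,grate]
Tick 7: prefer A, take spool from A; A=[-] B=[disk,node,hook] C=[apple,shaft,reel,oval,orb,grate,spool]
Tick 8: prefer B, take disk from B; A=[-] B=[node,hook] C=[apple,shaft,reel,oval,orb,grate,spool,disk]
Tick 9: prefer A, take node from B; A=[-] B=[hook] C=[apple,shaft,reel,oval,orb,grate,spool,disk,node]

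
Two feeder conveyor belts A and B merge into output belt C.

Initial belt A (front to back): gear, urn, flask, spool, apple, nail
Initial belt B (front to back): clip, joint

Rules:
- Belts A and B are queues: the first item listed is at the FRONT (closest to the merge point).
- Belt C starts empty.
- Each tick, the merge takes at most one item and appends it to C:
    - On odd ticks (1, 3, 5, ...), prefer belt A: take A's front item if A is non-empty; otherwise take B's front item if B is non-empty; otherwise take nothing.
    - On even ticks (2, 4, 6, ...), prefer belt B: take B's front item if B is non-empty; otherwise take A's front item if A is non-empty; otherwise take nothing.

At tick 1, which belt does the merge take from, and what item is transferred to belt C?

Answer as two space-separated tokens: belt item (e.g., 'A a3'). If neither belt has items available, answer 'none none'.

Answer: A gear

Derivation:
Tick 1: prefer A, take gear from A; A=[urn,flask,spool,apple,nail] B=[clip,joint] C=[gear]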